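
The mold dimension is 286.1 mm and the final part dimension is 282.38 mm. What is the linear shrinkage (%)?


Shrinkage = (mold - part) / mold * 100
= (286.1 - 282.38) / 286.1 * 100
= 3.72 / 286.1 * 100
= 1.3%

1.3%


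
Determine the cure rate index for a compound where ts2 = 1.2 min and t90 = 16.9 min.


CRI = 100 / (t90 - ts2)
= 100 / (16.9 - 1.2)
= 100 / 15.7
= 6.37 min^-1

6.37 min^-1


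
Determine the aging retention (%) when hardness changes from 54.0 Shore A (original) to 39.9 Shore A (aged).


Retention = aged / original * 100
= 39.9 / 54.0 * 100
= 73.9%

73.9%


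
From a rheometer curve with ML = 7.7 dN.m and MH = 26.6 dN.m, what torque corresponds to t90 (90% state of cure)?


M90 = ML + 0.9 * (MH - ML)
M90 = 7.7 + 0.9 * (26.6 - 7.7)
M90 = 7.7 + 0.9 * 18.9
M90 = 24.71 dN.m

24.71 dN.m


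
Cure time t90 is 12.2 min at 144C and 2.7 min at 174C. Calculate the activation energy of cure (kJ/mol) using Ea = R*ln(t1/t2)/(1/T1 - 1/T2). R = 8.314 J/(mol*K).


T1 = 417.15 K, T2 = 447.15 K
1/T1 - 1/T2 = 1.6083e-04
ln(t1/t2) = ln(12.2/2.7) = 1.5082
Ea = 8.314 * 1.5082 / 1.6083e-04 = 77963.0156 J/mol
Ea = 77.96 kJ/mol

77.96 kJ/mol


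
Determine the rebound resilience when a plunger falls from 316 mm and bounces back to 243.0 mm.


Resilience = h_rebound / h_drop * 100
= 243.0 / 316 * 100
= 76.9%

76.9%


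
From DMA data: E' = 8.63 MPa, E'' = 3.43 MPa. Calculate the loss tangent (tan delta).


tan delta = E'' / E'
= 3.43 / 8.63
= 0.3975

tan delta = 0.3975


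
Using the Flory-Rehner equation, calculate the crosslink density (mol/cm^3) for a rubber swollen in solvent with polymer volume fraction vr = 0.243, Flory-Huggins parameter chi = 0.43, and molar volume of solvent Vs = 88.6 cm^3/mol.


ln(1 - vr) = ln(1 - 0.243) = -0.2784
Numerator = -((-0.2784) + 0.243 + 0.43 * 0.243^2) = 0.0100
Denominator = 88.6 * (0.243^(1/3) - 0.243/2) = 44.5237
nu = 0.0100 / 44.5237 = 2.2462e-04 mol/cm^3

2.2462e-04 mol/cm^3


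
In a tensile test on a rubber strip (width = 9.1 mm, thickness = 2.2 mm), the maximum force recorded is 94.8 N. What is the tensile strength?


Area = width * thickness = 9.1 * 2.2 = 20.02 mm^2
TS = force / area = 94.8 / 20.02 = 4.74 MPa

4.74 MPa


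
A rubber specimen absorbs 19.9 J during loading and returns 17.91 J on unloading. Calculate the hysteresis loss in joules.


Hysteresis loss = loading - unloading
= 19.9 - 17.91
= 1.99 J

1.99 J


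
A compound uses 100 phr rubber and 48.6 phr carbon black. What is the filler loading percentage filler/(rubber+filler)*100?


Filler % = filler / (rubber + filler) * 100
= 48.6 / (100 + 48.6) * 100
= 48.6 / 148.6 * 100
= 32.71%

32.71%


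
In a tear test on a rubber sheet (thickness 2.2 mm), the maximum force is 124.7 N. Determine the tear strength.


Tear strength = force / thickness
= 124.7 / 2.2
= 56.68 N/mm

56.68 N/mm


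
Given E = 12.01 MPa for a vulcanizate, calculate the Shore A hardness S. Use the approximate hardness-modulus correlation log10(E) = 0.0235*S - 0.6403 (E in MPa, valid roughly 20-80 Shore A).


log10(E) = 0.0235*S - 0.6403  =>  S = (log10(E) + 0.6403) / 0.0235
log10(12.01) = 1.079543
S = (1.079543 + 0.6403) / 0.0235 = 1.719843 / 0.0235
S = 73.2

Shore A = 73.2


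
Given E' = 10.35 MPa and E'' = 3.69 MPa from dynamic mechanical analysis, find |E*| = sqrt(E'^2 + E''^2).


|E*| = sqrt(E'^2 + E''^2)
= sqrt(10.35^2 + 3.69^2)
= sqrt(107.1225 + 13.6161)
= 10.988 MPa

10.988 MPa


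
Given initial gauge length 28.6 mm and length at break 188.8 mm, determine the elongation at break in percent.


Elongation = (Lf - L0) / L0 * 100
= (188.8 - 28.6) / 28.6 * 100
= 160.2 / 28.6 * 100
= 560.1%

560.1%


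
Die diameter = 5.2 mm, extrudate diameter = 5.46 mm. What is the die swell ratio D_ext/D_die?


Die swell ratio = D_extrudate / D_die
= 5.46 / 5.2
= 1.05

Die swell = 1.05


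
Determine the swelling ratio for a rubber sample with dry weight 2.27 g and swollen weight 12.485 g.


Q = W_swollen / W_dry
Q = 12.485 / 2.27
Q = 5.5

Q = 5.5


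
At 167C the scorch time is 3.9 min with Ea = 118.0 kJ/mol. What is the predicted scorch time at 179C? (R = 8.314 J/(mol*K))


Convert temperatures: T1 = 167 + 273.15 = 440.15 K, T2 = 179 + 273.15 = 452.15 K
ts2_new = 3.9 * exp(118000 / 8.314 * (1/452.15 - 1/440.15))
1/T2 - 1/T1 = -6.0297e-05
ts2_new = 1.66 min

1.66 min


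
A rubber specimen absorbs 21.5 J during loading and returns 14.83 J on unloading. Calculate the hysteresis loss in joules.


Hysteresis loss = loading - unloading
= 21.5 - 14.83
= 6.67 J

6.67 J


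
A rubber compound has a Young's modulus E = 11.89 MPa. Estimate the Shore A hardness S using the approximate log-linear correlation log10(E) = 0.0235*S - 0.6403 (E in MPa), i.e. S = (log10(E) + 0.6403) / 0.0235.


log10(E) = 0.0235*S - 0.6403  =>  S = (log10(E) + 0.6403) / 0.0235
log10(11.89) = 1.075182
S = (1.075182 + 0.6403) / 0.0235 = 1.715482 / 0.0235
S = 73.0

Shore A = 73.0


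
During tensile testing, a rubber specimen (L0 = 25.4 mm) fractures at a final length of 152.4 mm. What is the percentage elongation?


Elongation = (Lf - L0) / L0 * 100
= (152.4 - 25.4) / 25.4 * 100
= 127.0 / 25.4 * 100
= 500.0%

500.0%


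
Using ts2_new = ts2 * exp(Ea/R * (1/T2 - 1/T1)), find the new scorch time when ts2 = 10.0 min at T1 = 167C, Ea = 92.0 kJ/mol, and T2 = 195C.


Convert temperatures: T1 = 167 + 273.15 = 440.15 K, T2 = 195 + 273.15 = 468.15 K
ts2_new = 10.0 * exp(92000 / 8.314 * (1/468.15 - 1/440.15))
1/T2 - 1/T1 = -1.3589e-04
ts2_new = 2.22 min

2.22 min


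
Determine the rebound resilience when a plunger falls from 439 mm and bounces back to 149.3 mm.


Resilience = h_rebound / h_drop * 100
= 149.3 / 439 * 100
= 34.0%

34.0%


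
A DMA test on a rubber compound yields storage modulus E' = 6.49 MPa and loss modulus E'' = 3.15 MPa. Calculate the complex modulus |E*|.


|E*| = sqrt(E'^2 + E''^2)
= sqrt(6.49^2 + 3.15^2)
= sqrt(42.1201 + 9.9225)
= 7.214 MPa

7.214 MPa


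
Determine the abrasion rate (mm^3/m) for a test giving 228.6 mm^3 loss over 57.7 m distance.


Rate = volume_loss / distance
= 228.6 / 57.7
= 3.962 mm^3/m

3.962 mm^3/m


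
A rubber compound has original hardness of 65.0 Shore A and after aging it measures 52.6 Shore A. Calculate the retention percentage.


Retention = aged / original * 100
= 52.6 / 65.0 * 100
= 80.9%

80.9%


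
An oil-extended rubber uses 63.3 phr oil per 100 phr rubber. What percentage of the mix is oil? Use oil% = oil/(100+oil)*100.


Oil % = oil / (100 + oil) * 100
= 63.3 / (100 + 63.3) * 100
= 63.3 / 163.3 * 100
= 38.76%

38.76%


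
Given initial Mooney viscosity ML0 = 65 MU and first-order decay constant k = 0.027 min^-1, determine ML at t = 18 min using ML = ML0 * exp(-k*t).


ML = ML0 * exp(-k * t)
ML = 65 * exp(-0.027 * 18)
ML = 65 * 0.6151
ML = 39.98 MU

39.98 MU


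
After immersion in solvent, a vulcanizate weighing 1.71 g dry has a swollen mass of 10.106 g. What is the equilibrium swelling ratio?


Q = W_swollen / W_dry
Q = 10.106 / 1.71
Q = 5.91

Q = 5.91


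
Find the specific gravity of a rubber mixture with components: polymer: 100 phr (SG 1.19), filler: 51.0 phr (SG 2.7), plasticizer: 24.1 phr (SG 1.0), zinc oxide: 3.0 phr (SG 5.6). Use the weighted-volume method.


Sum of weights = 178.1
Volume contributions:
  polymer: 100/1.19 = 84.0336
  filler: 51.0/2.7 = 18.8889
  plasticizer: 24.1/1.0 = 24.1000
  zinc oxide: 3.0/5.6 = 0.5357
Sum of volumes = 127.5582
SG = 178.1 / 127.5582 = 1.396

SG = 1.396


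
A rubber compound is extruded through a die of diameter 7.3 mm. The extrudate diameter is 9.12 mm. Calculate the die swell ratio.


Die swell ratio = D_extrudate / D_die
= 9.12 / 7.3
= 1.249

Die swell = 1.249


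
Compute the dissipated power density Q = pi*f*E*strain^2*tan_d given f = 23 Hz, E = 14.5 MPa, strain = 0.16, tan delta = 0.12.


Q = pi * f * E * strain^2 * tan_d
= pi * 23 * 14.5 * 0.16^2 * 0.12
= pi * 23 * 14.5 * 0.0256 * 0.12
= 3.2186

Q = 3.2186


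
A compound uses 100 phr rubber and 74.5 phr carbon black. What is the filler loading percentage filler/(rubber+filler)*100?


Filler % = filler / (rubber + filler) * 100
= 74.5 / (100 + 74.5) * 100
= 74.5 / 174.5 * 100
= 42.69%

42.69%


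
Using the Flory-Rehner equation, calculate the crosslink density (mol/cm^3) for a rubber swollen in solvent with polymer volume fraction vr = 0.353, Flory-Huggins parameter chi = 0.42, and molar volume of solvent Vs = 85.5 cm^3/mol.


ln(1 - vr) = ln(1 - 0.353) = -0.4354
Numerator = -((-0.4354) + 0.353 + 0.42 * 0.353^2) = 0.0301
Denominator = 85.5 * (0.353^(1/3) - 0.353/2) = 45.3353
nu = 0.0301 / 45.3353 = 6.6335e-04 mol/cm^3

6.6335e-04 mol/cm^3


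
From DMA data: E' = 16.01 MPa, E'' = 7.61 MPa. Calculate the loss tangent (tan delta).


tan delta = E'' / E'
= 7.61 / 16.01
= 0.4753

tan delta = 0.4753


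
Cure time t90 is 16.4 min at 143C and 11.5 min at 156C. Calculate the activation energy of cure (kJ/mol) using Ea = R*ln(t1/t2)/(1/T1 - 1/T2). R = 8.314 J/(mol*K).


T1 = 416.15 K, T2 = 429.15 K
1/T1 - 1/T2 = 7.2792e-05
ln(t1/t2) = ln(16.4/11.5) = 0.3549
Ea = 8.314 * 0.3549 / 7.2792e-05 = 40539.0581 J/mol
Ea = 40.54 kJ/mol

40.54 kJ/mol


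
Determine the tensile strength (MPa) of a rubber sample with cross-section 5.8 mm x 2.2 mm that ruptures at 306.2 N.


Area = width * thickness = 5.8 * 2.2 = 12.76 mm^2
TS = force / area = 306.2 / 12.76 = 24.0 MPa

24.0 MPa


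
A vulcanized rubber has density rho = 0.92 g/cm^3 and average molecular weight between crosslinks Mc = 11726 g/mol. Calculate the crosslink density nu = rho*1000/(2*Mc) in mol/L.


nu = rho * 1000 / (2 * Mc)
nu = 0.92 * 1000 / (2 * 11726)
nu = 920.0 / 23452
nu = 0.0392 mol/L

0.0392 mol/L


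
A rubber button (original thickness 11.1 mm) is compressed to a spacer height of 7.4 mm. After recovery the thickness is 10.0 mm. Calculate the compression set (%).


CS = (t0 - recovered) / (t0 - ts) * 100
= (11.1 - 10.0) / (11.1 - 7.4) * 100
= 1.1 / 3.7 * 100
= 29.7%

29.7%


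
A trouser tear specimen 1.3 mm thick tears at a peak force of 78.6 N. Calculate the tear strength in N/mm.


Tear strength = force / thickness
= 78.6 / 1.3
= 60.46 N/mm

60.46 N/mm


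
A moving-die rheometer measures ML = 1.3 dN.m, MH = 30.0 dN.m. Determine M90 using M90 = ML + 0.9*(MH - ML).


M90 = ML + 0.9 * (MH - ML)
M90 = 1.3 + 0.9 * (30.0 - 1.3)
M90 = 1.3 + 0.9 * 28.7
M90 = 27.13 dN.m

27.13 dN.m


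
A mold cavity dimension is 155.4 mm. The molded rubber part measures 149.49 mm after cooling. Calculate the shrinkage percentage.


Shrinkage = (mold - part) / mold * 100
= (155.4 - 149.49) / 155.4 * 100
= 5.91 / 155.4 * 100
= 3.8%

3.8%


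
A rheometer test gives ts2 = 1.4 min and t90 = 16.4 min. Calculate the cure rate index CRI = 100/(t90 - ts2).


CRI = 100 / (t90 - ts2)
= 100 / (16.4 - 1.4)
= 100 / 15.0
= 6.67 min^-1

6.67 min^-1


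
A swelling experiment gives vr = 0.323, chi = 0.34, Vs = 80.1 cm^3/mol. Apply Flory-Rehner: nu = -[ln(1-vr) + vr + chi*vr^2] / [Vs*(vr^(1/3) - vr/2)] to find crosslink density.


ln(1 - vr) = ln(1 - 0.323) = -0.3901
Numerator = -((-0.3901) + 0.323 + 0.34 * 0.323^2) = 0.0316
Denominator = 80.1 * (0.323^(1/3) - 0.323/2) = 42.0222
nu = 0.0316 / 42.0222 = 7.5227e-04 mol/cm^3

7.5227e-04 mol/cm^3


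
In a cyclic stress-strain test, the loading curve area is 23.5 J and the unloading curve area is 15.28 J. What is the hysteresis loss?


Hysteresis loss = loading - unloading
= 23.5 - 15.28
= 8.22 J

8.22 J


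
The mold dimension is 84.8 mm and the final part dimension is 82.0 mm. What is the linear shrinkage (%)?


Shrinkage = (mold - part) / mold * 100
= (84.8 - 82.0) / 84.8 * 100
= 2.8 / 84.8 * 100
= 3.3%

3.3%


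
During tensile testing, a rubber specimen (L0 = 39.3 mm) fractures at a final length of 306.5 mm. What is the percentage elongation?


Elongation = (Lf - L0) / L0 * 100
= (306.5 - 39.3) / 39.3 * 100
= 267.2 / 39.3 * 100
= 679.9%

679.9%


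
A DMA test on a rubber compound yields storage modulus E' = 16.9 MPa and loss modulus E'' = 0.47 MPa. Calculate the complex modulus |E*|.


|E*| = sqrt(E'^2 + E''^2)
= sqrt(16.9^2 + 0.47^2)
= sqrt(285.6100 + 0.2209)
= 16.907 MPa

16.907 MPa


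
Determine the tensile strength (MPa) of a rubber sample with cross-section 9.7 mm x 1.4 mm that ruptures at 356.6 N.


Area = width * thickness = 9.7 * 1.4 = 13.58 mm^2
TS = force / area = 356.6 / 13.58 = 26.26 MPa

26.26 MPa


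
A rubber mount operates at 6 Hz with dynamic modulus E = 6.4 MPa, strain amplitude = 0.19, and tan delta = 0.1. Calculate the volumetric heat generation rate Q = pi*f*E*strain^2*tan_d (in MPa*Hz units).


Q = pi * f * E * strain^2 * tan_d
= pi * 6 * 6.4 * 0.19^2 * 0.1
= pi * 6 * 6.4 * 0.0361 * 0.1
= 0.4355

Q = 0.4355


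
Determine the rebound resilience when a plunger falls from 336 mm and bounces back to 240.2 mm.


Resilience = h_rebound / h_drop * 100
= 240.2 / 336 * 100
= 71.5%

71.5%


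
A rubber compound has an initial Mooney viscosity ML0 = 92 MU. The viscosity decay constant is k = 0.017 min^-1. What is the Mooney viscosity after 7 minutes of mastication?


ML = ML0 * exp(-k * t)
ML = 92 * exp(-0.017 * 7)
ML = 92 * 0.8878
ML = 81.68 MU

81.68 MU


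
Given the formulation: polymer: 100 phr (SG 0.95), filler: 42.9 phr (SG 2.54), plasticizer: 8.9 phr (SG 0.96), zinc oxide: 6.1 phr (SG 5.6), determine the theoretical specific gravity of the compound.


Sum of weights = 157.9
Volume contributions:
  polymer: 100/0.95 = 105.2632
  filler: 42.9/2.54 = 16.8898
  plasticizer: 8.9/0.96 = 9.2708
  zinc oxide: 6.1/5.6 = 1.0893
Sum of volumes = 132.5130
SG = 157.9 / 132.5130 = 1.192

SG = 1.192


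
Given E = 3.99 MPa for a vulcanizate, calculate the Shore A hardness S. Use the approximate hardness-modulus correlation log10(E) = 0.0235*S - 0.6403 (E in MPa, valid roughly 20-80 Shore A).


log10(E) = 0.0235*S - 0.6403  =>  S = (log10(E) + 0.6403) / 0.0235
log10(3.99) = 0.600973
S = (0.600973 + 0.6403) / 0.0235 = 1.241273 / 0.0235
S = 52.8

Shore A = 52.8


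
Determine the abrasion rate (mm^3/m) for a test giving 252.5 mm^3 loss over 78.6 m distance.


Rate = volume_loss / distance
= 252.5 / 78.6
= 3.212 mm^3/m

3.212 mm^3/m


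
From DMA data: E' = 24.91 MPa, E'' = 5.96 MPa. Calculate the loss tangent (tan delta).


tan delta = E'' / E'
= 5.96 / 24.91
= 0.2393

tan delta = 0.2393


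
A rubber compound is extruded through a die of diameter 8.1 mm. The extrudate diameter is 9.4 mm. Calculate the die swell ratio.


Die swell ratio = D_extrudate / D_die
= 9.4 / 8.1
= 1.16

Die swell = 1.16


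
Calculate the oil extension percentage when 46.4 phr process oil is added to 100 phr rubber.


Oil % = oil / (100 + oil) * 100
= 46.4 / (100 + 46.4) * 100
= 46.4 / 146.4 * 100
= 31.69%

31.69%


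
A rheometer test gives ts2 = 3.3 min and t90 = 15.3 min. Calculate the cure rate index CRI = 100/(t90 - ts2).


CRI = 100 / (t90 - ts2)
= 100 / (15.3 - 3.3)
= 100 / 12.0
= 8.33 min^-1

8.33 min^-1


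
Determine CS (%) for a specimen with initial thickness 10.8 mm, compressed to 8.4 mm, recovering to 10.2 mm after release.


CS = (t0 - recovered) / (t0 - ts) * 100
= (10.8 - 10.2) / (10.8 - 8.4) * 100
= 0.6 / 2.4 * 100
= 25.0%

25.0%


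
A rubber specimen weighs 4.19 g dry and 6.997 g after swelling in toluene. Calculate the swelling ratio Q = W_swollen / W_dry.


Q = W_swollen / W_dry
Q = 6.997 / 4.19
Q = 1.67

Q = 1.67


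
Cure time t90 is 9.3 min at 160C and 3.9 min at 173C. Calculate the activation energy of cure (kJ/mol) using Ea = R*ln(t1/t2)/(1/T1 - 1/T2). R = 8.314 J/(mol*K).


T1 = 433.15 K, T2 = 446.15 K
1/T1 - 1/T2 = 6.7270e-05
ln(t1/t2) = ln(9.3/3.9) = 0.8690
Ea = 8.314 * 0.8690 / 6.7270e-05 = 107405.0186 J/mol
Ea = 107.41 kJ/mol

107.41 kJ/mol


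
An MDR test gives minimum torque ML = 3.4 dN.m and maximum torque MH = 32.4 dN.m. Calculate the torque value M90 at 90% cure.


M90 = ML + 0.9 * (MH - ML)
M90 = 3.4 + 0.9 * (32.4 - 3.4)
M90 = 3.4 + 0.9 * 29.0
M90 = 29.5 dN.m

29.5 dN.m


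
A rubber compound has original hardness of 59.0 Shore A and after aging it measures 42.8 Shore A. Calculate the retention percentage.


Retention = aged / original * 100
= 42.8 / 59.0 * 100
= 72.5%

72.5%


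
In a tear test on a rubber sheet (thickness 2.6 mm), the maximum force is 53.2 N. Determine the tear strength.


Tear strength = force / thickness
= 53.2 / 2.6
= 20.46 N/mm

20.46 N/mm


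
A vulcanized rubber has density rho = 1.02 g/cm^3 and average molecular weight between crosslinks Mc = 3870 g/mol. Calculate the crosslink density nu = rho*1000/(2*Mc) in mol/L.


nu = rho * 1000 / (2 * Mc)
nu = 1.02 * 1000 / (2 * 3870)
nu = 1020.0 / 7740
nu = 0.1318 mol/L

0.1318 mol/L


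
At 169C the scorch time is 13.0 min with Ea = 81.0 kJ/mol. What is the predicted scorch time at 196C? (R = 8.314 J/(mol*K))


Convert temperatures: T1 = 169 + 273.15 = 442.15 K, T2 = 196 + 273.15 = 469.15 K
ts2_new = 13.0 * exp(81000 / 8.314 * (1/469.15 - 1/442.15))
1/T2 - 1/T1 = -1.3016e-04
ts2_new = 3.66 min

3.66 min


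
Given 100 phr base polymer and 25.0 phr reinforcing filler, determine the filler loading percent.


Filler % = filler / (rubber + filler) * 100
= 25.0 / (100 + 25.0) * 100
= 25.0 / 125.0 * 100
= 20.0%

20.0%


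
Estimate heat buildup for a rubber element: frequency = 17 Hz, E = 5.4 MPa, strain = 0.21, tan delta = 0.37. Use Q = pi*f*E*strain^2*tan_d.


Q = pi * f * E * strain^2 * tan_d
= pi * 17 * 5.4 * 0.21^2 * 0.37
= pi * 17 * 5.4 * 0.0441 * 0.37
= 4.7058

Q = 4.7058


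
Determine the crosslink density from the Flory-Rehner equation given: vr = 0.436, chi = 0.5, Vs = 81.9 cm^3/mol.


ln(1 - vr) = ln(1 - 0.436) = -0.5727
Numerator = -((-0.5727) + 0.436 + 0.5 * 0.436^2) = 0.0417
Denominator = 81.9 * (0.436^(1/3) - 0.436/2) = 44.2488
nu = 0.0417 / 44.2488 = 9.4134e-04 mol/cm^3

9.4134e-04 mol/cm^3


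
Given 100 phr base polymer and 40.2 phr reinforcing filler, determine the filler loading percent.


Filler % = filler / (rubber + filler) * 100
= 40.2 / (100 + 40.2) * 100
= 40.2 / 140.2 * 100
= 28.67%

28.67%


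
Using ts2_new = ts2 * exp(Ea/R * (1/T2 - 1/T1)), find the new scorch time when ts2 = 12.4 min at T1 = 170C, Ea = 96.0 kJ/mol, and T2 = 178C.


Convert temperatures: T1 = 170 + 273.15 = 443.15 K, T2 = 178 + 273.15 = 451.15 K
ts2_new = 12.4 * exp(96000 / 8.314 * (1/451.15 - 1/443.15))
1/T2 - 1/T1 = -4.0015e-05
ts2_new = 7.81 min

7.81 min


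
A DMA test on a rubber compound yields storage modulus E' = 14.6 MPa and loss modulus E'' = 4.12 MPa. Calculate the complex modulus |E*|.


|E*| = sqrt(E'^2 + E''^2)
= sqrt(14.6^2 + 4.12^2)
= sqrt(213.1600 + 16.9744)
= 15.17 MPa

15.17 MPa


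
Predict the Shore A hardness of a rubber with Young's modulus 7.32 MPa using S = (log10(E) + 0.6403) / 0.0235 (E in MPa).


log10(E) = 0.0235*S - 0.6403  =>  S = (log10(E) + 0.6403) / 0.0235
log10(7.32) = 0.864511
S = (0.864511 + 0.6403) / 0.0235 = 1.504811 / 0.0235
S = 64.0

Shore A = 64.0


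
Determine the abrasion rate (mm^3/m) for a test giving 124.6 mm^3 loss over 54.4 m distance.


Rate = volume_loss / distance
= 124.6 / 54.4
= 2.29 mm^3/m

2.29 mm^3/m


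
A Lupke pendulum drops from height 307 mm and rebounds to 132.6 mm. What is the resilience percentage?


Resilience = h_rebound / h_drop * 100
= 132.6 / 307 * 100
= 43.2%

43.2%


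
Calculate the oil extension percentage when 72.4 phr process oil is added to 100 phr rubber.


Oil % = oil / (100 + oil) * 100
= 72.4 / (100 + 72.4) * 100
= 72.4 / 172.4 * 100
= 42.0%

42.0%


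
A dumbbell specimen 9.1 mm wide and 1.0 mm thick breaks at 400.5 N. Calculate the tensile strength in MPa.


Area = width * thickness = 9.1 * 1.0 = 9.1 mm^2
TS = force / area = 400.5 / 9.1 = 44.01 MPa

44.01 MPa


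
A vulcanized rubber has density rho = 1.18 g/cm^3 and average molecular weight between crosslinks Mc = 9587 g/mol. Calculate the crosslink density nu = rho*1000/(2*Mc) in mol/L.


nu = rho * 1000 / (2 * Mc)
nu = 1.18 * 1000 / (2 * 9587)
nu = 1180.0 / 19174
nu = 0.0615 mol/L

0.0615 mol/L


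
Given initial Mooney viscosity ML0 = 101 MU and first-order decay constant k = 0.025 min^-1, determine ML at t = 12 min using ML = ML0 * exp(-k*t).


ML = ML0 * exp(-k * t)
ML = 101 * exp(-0.025 * 12)
ML = 101 * 0.7408
ML = 74.82 MU

74.82 MU


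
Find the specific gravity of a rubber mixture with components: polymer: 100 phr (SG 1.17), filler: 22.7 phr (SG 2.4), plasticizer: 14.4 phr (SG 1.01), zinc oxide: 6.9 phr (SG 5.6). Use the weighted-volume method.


Sum of weights = 144.0
Volume contributions:
  polymer: 100/1.17 = 85.4701
  filler: 22.7/2.4 = 9.4583
  plasticizer: 14.4/1.01 = 14.2574
  zinc oxide: 6.9/5.6 = 1.2321
Sum of volumes = 110.4180
SG = 144.0 / 110.4180 = 1.304

SG = 1.304


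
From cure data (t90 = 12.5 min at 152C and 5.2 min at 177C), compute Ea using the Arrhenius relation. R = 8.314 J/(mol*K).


T1 = 425.15 K, T2 = 450.15 K
1/T1 - 1/T2 = 1.3063e-04
ln(t1/t2) = ln(12.5/5.2) = 0.8771
Ea = 8.314 * 0.8771 / 1.3063e-04 = 55821.7844 J/mol
Ea = 55.82 kJ/mol

55.82 kJ/mol


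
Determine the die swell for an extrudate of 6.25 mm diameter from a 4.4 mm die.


Die swell ratio = D_extrudate / D_die
= 6.25 / 4.4
= 1.42

Die swell = 1.42


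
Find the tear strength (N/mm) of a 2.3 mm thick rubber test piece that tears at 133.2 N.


Tear strength = force / thickness
= 133.2 / 2.3
= 57.91 N/mm

57.91 N/mm


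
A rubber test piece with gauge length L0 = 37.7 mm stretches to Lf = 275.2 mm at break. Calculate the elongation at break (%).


Elongation = (Lf - L0) / L0 * 100
= (275.2 - 37.7) / 37.7 * 100
= 237.5 / 37.7 * 100
= 630.0%

630.0%


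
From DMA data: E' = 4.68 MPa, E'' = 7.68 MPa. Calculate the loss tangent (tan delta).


tan delta = E'' / E'
= 7.68 / 4.68
= 1.641

tan delta = 1.641


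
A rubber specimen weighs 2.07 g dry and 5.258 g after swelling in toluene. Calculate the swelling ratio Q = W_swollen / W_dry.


Q = W_swollen / W_dry
Q = 5.258 / 2.07
Q = 2.54

Q = 2.54


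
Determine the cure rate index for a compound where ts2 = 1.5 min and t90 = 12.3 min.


CRI = 100 / (t90 - ts2)
= 100 / (12.3 - 1.5)
= 100 / 10.8
= 9.26 min^-1

9.26 min^-1


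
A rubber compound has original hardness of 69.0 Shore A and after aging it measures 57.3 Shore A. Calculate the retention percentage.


Retention = aged / original * 100
= 57.3 / 69.0 * 100
= 83.0%

83.0%


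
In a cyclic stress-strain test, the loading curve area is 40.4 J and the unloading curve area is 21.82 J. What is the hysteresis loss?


Hysteresis loss = loading - unloading
= 40.4 - 21.82
= 18.58 J

18.58 J


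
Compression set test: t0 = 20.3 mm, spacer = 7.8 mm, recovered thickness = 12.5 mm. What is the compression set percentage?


CS = (t0 - recovered) / (t0 - ts) * 100
= (20.3 - 12.5) / (20.3 - 7.8) * 100
= 7.8 / 12.5 * 100
= 62.4%

62.4%


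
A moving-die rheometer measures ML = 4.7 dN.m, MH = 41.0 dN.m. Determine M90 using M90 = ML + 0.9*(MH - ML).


M90 = ML + 0.9 * (MH - ML)
M90 = 4.7 + 0.9 * (41.0 - 4.7)
M90 = 4.7 + 0.9 * 36.3
M90 = 37.37 dN.m

37.37 dN.m


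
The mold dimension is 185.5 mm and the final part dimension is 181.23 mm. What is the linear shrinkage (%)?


Shrinkage = (mold - part) / mold * 100
= (185.5 - 181.23) / 185.5 * 100
= 4.27 / 185.5 * 100
= 2.3%

2.3%


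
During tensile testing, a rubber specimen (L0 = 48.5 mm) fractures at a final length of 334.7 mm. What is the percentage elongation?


Elongation = (Lf - L0) / L0 * 100
= (334.7 - 48.5) / 48.5 * 100
= 286.2 / 48.5 * 100
= 590.1%

590.1%


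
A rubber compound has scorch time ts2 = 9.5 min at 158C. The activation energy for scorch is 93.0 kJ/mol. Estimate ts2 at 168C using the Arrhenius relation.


Convert temperatures: T1 = 158 + 273.15 = 431.15 K, T2 = 168 + 273.15 = 441.15 K
ts2_new = 9.5 * exp(93000 / 8.314 * (1/441.15 - 1/431.15))
1/T2 - 1/T1 = -5.2576e-05
ts2_new = 5.28 min

5.28 min


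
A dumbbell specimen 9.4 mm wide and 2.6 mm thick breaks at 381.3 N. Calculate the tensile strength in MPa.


Area = width * thickness = 9.4 * 2.6 = 24.44 mm^2
TS = force / area = 381.3 / 24.44 = 15.6 MPa

15.6 MPa


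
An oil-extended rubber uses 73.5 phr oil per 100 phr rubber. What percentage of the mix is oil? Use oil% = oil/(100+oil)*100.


Oil % = oil / (100 + oil) * 100
= 73.5 / (100 + 73.5) * 100
= 73.5 / 173.5 * 100
= 42.36%

42.36%


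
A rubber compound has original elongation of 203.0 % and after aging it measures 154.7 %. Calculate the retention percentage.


Retention = aged / original * 100
= 154.7 / 203.0 * 100
= 76.2%

76.2%


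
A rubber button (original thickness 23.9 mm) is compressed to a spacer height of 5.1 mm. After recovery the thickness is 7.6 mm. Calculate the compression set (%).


CS = (t0 - recovered) / (t0 - ts) * 100
= (23.9 - 7.6) / (23.9 - 5.1) * 100
= 16.3 / 18.8 * 100
= 86.7%

86.7%


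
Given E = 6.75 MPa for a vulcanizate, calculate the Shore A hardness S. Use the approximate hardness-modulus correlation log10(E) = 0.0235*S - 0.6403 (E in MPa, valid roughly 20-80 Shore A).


log10(E) = 0.0235*S - 0.6403  =>  S = (log10(E) + 0.6403) / 0.0235
log10(6.75) = 0.829304
S = (0.829304 + 0.6403) / 0.0235 = 1.469604 / 0.0235
S = 62.5

Shore A = 62.5


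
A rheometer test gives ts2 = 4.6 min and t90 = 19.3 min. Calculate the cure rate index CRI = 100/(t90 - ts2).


CRI = 100 / (t90 - ts2)
= 100 / (19.3 - 4.6)
= 100 / 14.7
= 6.8 min^-1

6.8 min^-1


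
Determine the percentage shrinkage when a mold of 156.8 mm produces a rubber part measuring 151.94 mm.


Shrinkage = (mold - part) / mold * 100
= (156.8 - 151.94) / 156.8 * 100
= 4.86 / 156.8 * 100
= 3.1%

3.1%


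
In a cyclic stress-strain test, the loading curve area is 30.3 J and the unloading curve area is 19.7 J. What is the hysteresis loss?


Hysteresis loss = loading - unloading
= 30.3 - 19.7
= 10.6 J

10.6 J


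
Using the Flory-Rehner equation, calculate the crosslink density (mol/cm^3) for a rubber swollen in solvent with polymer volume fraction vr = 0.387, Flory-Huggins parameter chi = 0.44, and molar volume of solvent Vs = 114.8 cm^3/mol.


ln(1 - vr) = ln(1 - 0.387) = -0.4894
Numerator = -((-0.4894) + 0.387 + 0.44 * 0.387^2) = 0.0365
Denominator = 114.8 * (0.387^(1/3) - 0.387/2) = 61.4451
nu = 0.0365 / 61.4451 = 5.9390e-04 mol/cm^3

5.9390e-04 mol/cm^3


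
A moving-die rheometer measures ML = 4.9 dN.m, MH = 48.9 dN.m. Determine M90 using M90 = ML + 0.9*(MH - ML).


M90 = ML + 0.9 * (MH - ML)
M90 = 4.9 + 0.9 * (48.9 - 4.9)
M90 = 4.9 + 0.9 * 44.0
M90 = 44.5 dN.m

44.5 dN.m


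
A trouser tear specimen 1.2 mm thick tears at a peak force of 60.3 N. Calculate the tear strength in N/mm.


Tear strength = force / thickness
= 60.3 / 1.2
= 50.25 N/mm

50.25 N/mm


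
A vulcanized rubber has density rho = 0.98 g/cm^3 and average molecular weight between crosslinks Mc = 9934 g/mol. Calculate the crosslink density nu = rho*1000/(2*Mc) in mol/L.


nu = rho * 1000 / (2 * Mc)
nu = 0.98 * 1000 / (2 * 9934)
nu = 980.0 / 19868
nu = 0.0493 mol/L

0.0493 mol/L


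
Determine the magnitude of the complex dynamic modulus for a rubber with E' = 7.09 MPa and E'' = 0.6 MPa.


|E*| = sqrt(E'^2 + E''^2)
= sqrt(7.09^2 + 0.6^2)
= sqrt(50.2681 + 0.3600)
= 7.115 MPa

7.115 MPa


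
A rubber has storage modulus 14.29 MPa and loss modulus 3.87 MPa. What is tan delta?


tan delta = E'' / E'
= 3.87 / 14.29
= 0.2708

tan delta = 0.2708


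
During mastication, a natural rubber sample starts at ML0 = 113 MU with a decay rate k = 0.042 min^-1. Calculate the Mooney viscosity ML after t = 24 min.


ML = ML0 * exp(-k * t)
ML = 113 * exp(-0.042 * 24)
ML = 113 * 0.3649
ML = 41.24 MU

41.24 MU


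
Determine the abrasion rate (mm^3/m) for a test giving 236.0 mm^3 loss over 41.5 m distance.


Rate = volume_loss / distance
= 236.0 / 41.5
= 5.687 mm^3/m

5.687 mm^3/m


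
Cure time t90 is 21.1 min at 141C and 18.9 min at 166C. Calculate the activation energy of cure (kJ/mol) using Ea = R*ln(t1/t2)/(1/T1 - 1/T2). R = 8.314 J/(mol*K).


T1 = 414.15 K, T2 = 439.15 K
1/T1 - 1/T2 = 1.3746e-04
ln(t1/t2) = ln(21.1/18.9) = 0.1101
Ea = 8.314 * 0.1101 / 1.3746e-04 = 6659.9618 J/mol
Ea = 6.66 kJ/mol

6.66 kJ/mol


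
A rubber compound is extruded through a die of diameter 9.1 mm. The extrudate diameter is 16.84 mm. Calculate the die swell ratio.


Die swell ratio = D_extrudate / D_die
= 16.84 / 9.1
= 1.851

Die swell = 1.851


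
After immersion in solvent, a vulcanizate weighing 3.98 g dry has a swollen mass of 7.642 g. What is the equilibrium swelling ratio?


Q = W_swollen / W_dry
Q = 7.642 / 3.98
Q = 1.92

Q = 1.92


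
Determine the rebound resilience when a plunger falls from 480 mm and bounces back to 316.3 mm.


Resilience = h_rebound / h_drop * 100
= 316.3 / 480 * 100
= 65.9%

65.9%


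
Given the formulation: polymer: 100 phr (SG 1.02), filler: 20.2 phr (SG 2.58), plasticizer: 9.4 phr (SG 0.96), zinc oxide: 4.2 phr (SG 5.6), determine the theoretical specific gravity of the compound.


Sum of weights = 133.8
Volume contributions:
  polymer: 100/1.02 = 98.0392
  filler: 20.2/2.58 = 7.8295
  plasticizer: 9.4/0.96 = 9.7917
  zinc oxide: 4.2/5.6 = 0.7500
Sum of volumes = 116.4103
SG = 133.8 / 116.4103 = 1.149

SG = 1.149


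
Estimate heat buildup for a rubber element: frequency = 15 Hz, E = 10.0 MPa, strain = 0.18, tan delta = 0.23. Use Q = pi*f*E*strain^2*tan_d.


Q = pi * f * E * strain^2 * tan_d
= pi * 15 * 10.0 * 0.18^2 * 0.23
= pi * 15 * 10.0 * 0.0324 * 0.23
= 3.5117

Q = 3.5117


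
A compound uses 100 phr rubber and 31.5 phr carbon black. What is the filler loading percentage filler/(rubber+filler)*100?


Filler % = filler / (rubber + filler) * 100
= 31.5 / (100 + 31.5) * 100
= 31.5 / 131.5 * 100
= 23.95%

23.95%


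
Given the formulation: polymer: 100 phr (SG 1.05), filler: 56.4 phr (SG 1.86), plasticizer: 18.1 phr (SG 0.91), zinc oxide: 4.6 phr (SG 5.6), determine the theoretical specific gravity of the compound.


Sum of weights = 179.1
Volume contributions:
  polymer: 100/1.05 = 95.2381
  filler: 56.4/1.86 = 30.3226
  plasticizer: 18.1/0.91 = 19.8901
  zinc oxide: 4.6/5.6 = 0.8214
Sum of volumes = 146.2722
SG = 179.1 / 146.2722 = 1.224

SG = 1.224


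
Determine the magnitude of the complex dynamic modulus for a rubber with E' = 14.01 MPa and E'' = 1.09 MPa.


|E*| = sqrt(E'^2 + E''^2)
= sqrt(14.01^2 + 1.09^2)
= sqrt(196.2801 + 1.1881)
= 14.052 MPa

14.052 MPa


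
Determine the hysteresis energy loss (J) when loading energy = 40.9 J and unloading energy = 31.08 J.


Hysteresis loss = loading - unloading
= 40.9 - 31.08
= 9.82 J

9.82 J


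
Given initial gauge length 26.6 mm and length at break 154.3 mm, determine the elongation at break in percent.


Elongation = (Lf - L0) / L0 * 100
= (154.3 - 26.6) / 26.6 * 100
= 127.7 / 26.6 * 100
= 480.1%

480.1%


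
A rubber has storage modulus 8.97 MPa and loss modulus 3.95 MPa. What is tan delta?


tan delta = E'' / E'
= 3.95 / 8.97
= 0.4404

tan delta = 0.4404


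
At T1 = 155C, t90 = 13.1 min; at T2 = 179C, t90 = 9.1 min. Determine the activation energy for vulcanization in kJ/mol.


T1 = 428.15 K, T2 = 452.15 K
1/T1 - 1/T2 = 1.2397e-04
ln(t1/t2) = ln(13.1/9.1) = 0.3643
Ea = 8.314 * 0.3643 / 1.2397e-04 = 24433.2655 J/mol
Ea = 24.43 kJ/mol

24.43 kJ/mol


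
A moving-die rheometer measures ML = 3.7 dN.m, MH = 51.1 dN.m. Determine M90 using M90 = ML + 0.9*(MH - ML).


M90 = ML + 0.9 * (MH - ML)
M90 = 3.7 + 0.9 * (51.1 - 3.7)
M90 = 3.7 + 0.9 * 47.4
M90 = 46.36 dN.m

46.36 dN.m


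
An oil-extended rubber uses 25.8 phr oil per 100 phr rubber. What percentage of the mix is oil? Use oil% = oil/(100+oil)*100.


Oil % = oil / (100 + oil) * 100
= 25.8 / (100 + 25.8) * 100
= 25.8 / 125.8 * 100
= 20.51%

20.51%


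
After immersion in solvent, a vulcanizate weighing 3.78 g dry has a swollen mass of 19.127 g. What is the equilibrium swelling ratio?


Q = W_swollen / W_dry
Q = 19.127 / 3.78
Q = 5.06

Q = 5.06


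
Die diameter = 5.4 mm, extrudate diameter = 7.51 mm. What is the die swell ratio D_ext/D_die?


Die swell ratio = D_extrudate / D_die
= 7.51 / 5.4
= 1.391

Die swell = 1.391


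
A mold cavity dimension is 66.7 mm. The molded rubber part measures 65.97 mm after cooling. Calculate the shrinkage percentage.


Shrinkage = (mold - part) / mold * 100
= (66.7 - 65.97) / 66.7 * 100
= 0.73 / 66.7 * 100
= 1.09%

1.09%


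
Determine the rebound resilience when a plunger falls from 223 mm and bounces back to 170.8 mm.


Resilience = h_rebound / h_drop * 100
= 170.8 / 223 * 100
= 76.6%

76.6%


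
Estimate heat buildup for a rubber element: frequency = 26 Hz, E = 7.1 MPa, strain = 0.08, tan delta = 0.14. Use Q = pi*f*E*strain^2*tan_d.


Q = pi * f * E * strain^2 * tan_d
= pi * 26 * 7.1 * 0.08^2 * 0.14
= pi * 26 * 7.1 * 0.0064 * 0.14
= 0.5196

Q = 0.5196


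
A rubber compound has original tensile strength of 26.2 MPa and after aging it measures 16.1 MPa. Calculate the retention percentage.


Retention = aged / original * 100
= 16.1 / 26.2 * 100
= 61.5%

61.5%


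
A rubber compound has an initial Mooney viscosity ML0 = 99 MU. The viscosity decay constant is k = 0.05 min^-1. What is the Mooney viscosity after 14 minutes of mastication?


ML = ML0 * exp(-k * t)
ML = 99 * exp(-0.05 * 14)
ML = 99 * 0.4966
ML = 49.16 MU

49.16 MU


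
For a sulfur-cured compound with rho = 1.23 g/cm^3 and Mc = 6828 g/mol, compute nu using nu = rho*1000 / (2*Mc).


nu = rho * 1000 / (2 * Mc)
nu = 1.23 * 1000 / (2 * 6828)
nu = 1230.0 / 13656
nu = 0.0901 mol/L

0.0901 mol/L


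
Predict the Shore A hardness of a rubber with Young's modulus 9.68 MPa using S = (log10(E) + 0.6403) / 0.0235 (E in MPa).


log10(E) = 0.0235*S - 0.6403  =>  S = (log10(E) + 0.6403) / 0.0235
log10(9.68) = 0.985875
S = (0.985875 + 0.6403) / 0.0235 = 1.626175 / 0.0235
S = 69.2

Shore A = 69.2


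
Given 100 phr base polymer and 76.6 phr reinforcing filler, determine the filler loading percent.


Filler % = filler / (rubber + filler) * 100
= 76.6 / (100 + 76.6) * 100
= 76.6 / 176.6 * 100
= 43.37%

43.37%


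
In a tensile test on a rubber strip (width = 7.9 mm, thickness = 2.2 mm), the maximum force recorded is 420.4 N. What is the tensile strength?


Area = width * thickness = 7.9 * 2.2 = 17.38 mm^2
TS = force / area = 420.4 / 17.38 = 24.19 MPa

24.19 MPa


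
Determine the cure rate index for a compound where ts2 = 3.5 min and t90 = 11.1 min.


CRI = 100 / (t90 - ts2)
= 100 / (11.1 - 3.5)
= 100 / 7.6
= 13.16 min^-1

13.16 min^-1


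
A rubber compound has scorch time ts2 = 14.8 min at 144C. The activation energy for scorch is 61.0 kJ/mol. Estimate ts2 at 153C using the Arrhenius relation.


Convert temperatures: T1 = 144 + 273.15 = 417.15 K, T2 = 153 + 273.15 = 426.15 K
ts2_new = 14.8 * exp(61000 / 8.314 * (1/426.15 - 1/417.15))
1/T2 - 1/T1 = -5.0628e-05
ts2_new = 10.21 min

10.21 min


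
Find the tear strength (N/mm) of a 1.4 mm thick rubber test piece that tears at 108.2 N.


Tear strength = force / thickness
= 108.2 / 1.4
= 77.29 N/mm

77.29 N/mm


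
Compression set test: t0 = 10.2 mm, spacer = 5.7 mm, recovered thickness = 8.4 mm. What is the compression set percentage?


CS = (t0 - recovered) / (t0 - ts) * 100
= (10.2 - 8.4) / (10.2 - 5.7) * 100
= 1.8 / 4.5 * 100
= 40.0%

40.0%


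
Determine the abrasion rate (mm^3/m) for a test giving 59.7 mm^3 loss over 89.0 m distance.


Rate = volume_loss / distance
= 59.7 / 89.0
= 0.671 mm^3/m

0.671 mm^3/m


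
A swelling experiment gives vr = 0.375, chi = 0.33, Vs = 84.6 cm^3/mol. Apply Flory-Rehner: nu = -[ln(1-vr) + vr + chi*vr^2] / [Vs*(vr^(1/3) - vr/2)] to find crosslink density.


ln(1 - vr) = ln(1 - 0.375) = -0.4700
Numerator = -((-0.4700) + 0.375 + 0.33 * 0.375^2) = 0.0486
Denominator = 84.6 * (0.375^(1/3) - 0.375/2) = 45.1447
nu = 0.0486 / 45.1447 = 0.0011 mol/cm^3

0.0011 mol/cm^3


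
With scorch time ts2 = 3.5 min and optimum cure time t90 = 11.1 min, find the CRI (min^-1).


CRI = 100 / (t90 - ts2)
= 100 / (11.1 - 3.5)
= 100 / 7.6
= 13.16 min^-1

13.16 min^-1


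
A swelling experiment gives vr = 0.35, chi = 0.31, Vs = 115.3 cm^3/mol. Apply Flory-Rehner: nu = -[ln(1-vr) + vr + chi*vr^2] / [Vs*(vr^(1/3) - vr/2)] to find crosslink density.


ln(1 - vr) = ln(1 - 0.35) = -0.4308
Numerator = -((-0.4308) + 0.35 + 0.31 * 0.35^2) = 0.0428
Denominator = 115.3 * (0.35^(1/3) - 0.35/2) = 61.0779
nu = 0.0428 / 61.0779 = 7.0087e-04 mol/cm^3

7.0087e-04 mol/cm^3


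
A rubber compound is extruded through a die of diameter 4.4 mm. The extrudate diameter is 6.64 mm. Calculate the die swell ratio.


Die swell ratio = D_extrudate / D_die
= 6.64 / 4.4
= 1.509

Die swell = 1.509


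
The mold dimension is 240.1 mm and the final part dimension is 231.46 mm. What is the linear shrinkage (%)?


Shrinkage = (mold - part) / mold * 100
= (240.1 - 231.46) / 240.1 * 100
= 8.64 / 240.1 * 100
= 3.6%

3.6%


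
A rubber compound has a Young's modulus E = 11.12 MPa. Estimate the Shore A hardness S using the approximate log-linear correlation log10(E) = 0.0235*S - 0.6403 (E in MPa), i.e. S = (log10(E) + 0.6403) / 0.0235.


log10(E) = 0.0235*S - 0.6403  =>  S = (log10(E) + 0.6403) / 0.0235
log10(11.12) = 1.046105
S = (1.046105 + 0.6403) / 0.0235 = 1.686405 / 0.0235
S = 71.8

Shore A = 71.8


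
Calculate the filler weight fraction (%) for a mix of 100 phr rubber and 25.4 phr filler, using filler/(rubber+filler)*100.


Filler % = filler / (rubber + filler) * 100
= 25.4 / (100 + 25.4) * 100
= 25.4 / 125.4 * 100
= 20.26%

20.26%


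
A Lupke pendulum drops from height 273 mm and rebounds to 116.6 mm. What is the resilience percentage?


Resilience = h_rebound / h_drop * 100
= 116.6 / 273 * 100
= 42.7%

42.7%


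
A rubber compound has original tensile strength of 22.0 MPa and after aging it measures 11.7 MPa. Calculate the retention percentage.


Retention = aged / original * 100
= 11.7 / 22.0 * 100
= 53.2%

53.2%


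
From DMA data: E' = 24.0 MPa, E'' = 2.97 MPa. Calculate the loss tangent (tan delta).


tan delta = E'' / E'
= 2.97 / 24.0
= 0.1238

tan delta = 0.1238


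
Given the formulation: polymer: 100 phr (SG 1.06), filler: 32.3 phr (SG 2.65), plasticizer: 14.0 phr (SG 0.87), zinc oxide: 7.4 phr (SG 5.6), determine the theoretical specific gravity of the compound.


Sum of weights = 153.7
Volume contributions:
  polymer: 100/1.06 = 94.3396
  filler: 32.3/2.65 = 12.1887
  plasticizer: 14.0/0.87 = 16.0920
  zinc oxide: 7.4/5.6 = 1.3214
Sum of volumes = 123.9417
SG = 153.7 / 123.9417 = 1.24

SG = 1.24


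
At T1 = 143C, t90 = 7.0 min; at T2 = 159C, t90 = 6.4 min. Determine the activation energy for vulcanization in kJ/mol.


T1 = 416.15 K, T2 = 432.15 K
1/T1 - 1/T2 = 8.8968e-05
ln(t1/t2) = ln(7.0/6.4) = 0.0896
Ea = 8.314 * 0.0896 / 8.8968e-05 = 8374.1627 J/mol
Ea = 8.37 kJ/mol

8.37 kJ/mol


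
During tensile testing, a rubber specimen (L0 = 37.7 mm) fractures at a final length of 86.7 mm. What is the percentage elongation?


Elongation = (Lf - L0) / L0 * 100
= (86.7 - 37.7) / 37.7 * 100
= 49.0 / 37.7 * 100
= 130.0%

130.0%


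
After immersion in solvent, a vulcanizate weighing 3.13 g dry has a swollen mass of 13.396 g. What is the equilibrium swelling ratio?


Q = W_swollen / W_dry
Q = 13.396 / 3.13
Q = 4.28

Q = 4.28


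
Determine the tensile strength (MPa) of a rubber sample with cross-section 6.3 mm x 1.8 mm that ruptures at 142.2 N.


Area = width * thickness = 6.3 * 1.8 = 11.34 mm^2
TS = force / area = 142.2 / 11.34 = 12.54 MPa

12.54 MPa
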